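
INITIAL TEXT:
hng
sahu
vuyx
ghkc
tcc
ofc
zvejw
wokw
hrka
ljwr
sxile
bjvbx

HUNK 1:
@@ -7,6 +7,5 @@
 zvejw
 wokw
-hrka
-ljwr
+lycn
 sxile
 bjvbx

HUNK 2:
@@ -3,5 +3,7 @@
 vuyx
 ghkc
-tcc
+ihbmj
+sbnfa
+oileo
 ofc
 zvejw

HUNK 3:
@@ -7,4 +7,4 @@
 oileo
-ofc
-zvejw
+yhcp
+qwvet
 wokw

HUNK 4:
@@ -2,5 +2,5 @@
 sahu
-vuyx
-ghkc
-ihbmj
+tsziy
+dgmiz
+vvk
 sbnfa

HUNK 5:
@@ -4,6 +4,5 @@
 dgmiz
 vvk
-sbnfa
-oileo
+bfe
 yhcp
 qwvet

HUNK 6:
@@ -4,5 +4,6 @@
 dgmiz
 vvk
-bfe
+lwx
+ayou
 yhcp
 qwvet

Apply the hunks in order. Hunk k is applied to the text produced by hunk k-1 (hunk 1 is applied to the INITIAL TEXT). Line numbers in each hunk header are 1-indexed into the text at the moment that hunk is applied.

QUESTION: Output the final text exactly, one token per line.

Hunk 1: at line 7 remove [hrka,ljwr] add [lycn] -> 11 lines: hng sahu vuyx ghkc tcc ofc zvejw wokw lycn sxile bjvbx
Hunk 2: at line 3 remove [tcc] add [ihbmj,sbnfa,oileo] -> 13 lines: hng sahu vuyx ghkc ihbmj sbnfa oileo ofc zvejw wokw lycn sxile bjvbx
Hunk 3: at line 7 remove [ofc,zvejw] add [yhcp,qwvet] -> 13 lines: hng sahu vuyx ghkc ihbmj sbnfa oileo yhcp qwvet wokw lycn sxile bjvbx
Hunk 4: at line 2 remove [vuyx,ghkc,ihbmj] add [tsziy,dgmiz,vvk] -> 13 lines: hng sahu tsziy dgmiz vvk sbnfa oileo yhcp qwvet wokw lycn sxile bjvbx
Hunk 5: at line 4 remove [sbnfa,oileo] add [bfe] -> 12 lines: hng sahu tsziy dgmiz vvk bfe yhcp qwvet wokw lycn sxile bjvbx
Hunk 6: at line 4 remove [bfe] add [lwx,ayou] -> 13 lines: hng sahu tsziy dgmiz vvk lwx ayou yhcp qwvet wokw lycn sxile bjvbx

Answer: hng
sahu
tsziy
dgmiz
vvk
lwx
ayou
yhcp
qwvet
wokw
lycn
sxile
bjvbx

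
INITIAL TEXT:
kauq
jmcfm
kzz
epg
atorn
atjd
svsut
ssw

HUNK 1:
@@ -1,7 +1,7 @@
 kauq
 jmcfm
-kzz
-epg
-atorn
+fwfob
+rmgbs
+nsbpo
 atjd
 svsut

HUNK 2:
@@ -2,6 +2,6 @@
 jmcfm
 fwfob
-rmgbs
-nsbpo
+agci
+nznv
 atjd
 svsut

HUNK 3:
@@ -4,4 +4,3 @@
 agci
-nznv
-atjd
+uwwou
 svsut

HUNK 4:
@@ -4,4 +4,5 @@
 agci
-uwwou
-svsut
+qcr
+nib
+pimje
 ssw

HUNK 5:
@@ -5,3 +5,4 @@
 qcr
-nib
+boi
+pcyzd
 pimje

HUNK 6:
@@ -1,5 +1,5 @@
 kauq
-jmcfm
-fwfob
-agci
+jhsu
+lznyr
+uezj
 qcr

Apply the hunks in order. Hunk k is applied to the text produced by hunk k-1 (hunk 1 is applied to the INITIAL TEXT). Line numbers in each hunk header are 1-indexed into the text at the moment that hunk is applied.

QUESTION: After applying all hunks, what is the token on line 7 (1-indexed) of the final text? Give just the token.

Answer: pcyzd

Derivation:
Hunk 1: at line 1 remove [kzz,epg,atorn] add [fwfob,rmgbs,nsbpo] -> 8 lines: kauq jmcfm fwfob rmgbs nsbpo atjd svsut ssw
Hunk 2: at line 2 remove [rmgbs,nsbpo] add [agci,nznv] -> 8 lines: kauq jmcfm fwfob agci nznv atjd svsut ssw
Hunk 3: at line 4 remove [nznv,atjd] add [uwwou] -> 7 lines: kauq jmcfm fwfob agci uwwou svsut ssw
Hunk 4: at line 4 remove [uwwou,svsut] add [qcr,nib,pimje] -> 8 lines: kauq jmcfm fwfob agci qcr nib pimje ssw
Hunk 5: at line 5 remove [nib] add [boi,pcyzd] -> 9 lines: kauq jmcfm fwfob agci qcr boi pcyzd pimje ssw
Hunk 6: at line 1 remove [jmcfm,fwfob,agci] add [jhsu,lznyr,uezj] -> 9 lines: kauq jhsu lznyr uezj qcr boi pcyzd pimje ssw
Final line 7: pcyzd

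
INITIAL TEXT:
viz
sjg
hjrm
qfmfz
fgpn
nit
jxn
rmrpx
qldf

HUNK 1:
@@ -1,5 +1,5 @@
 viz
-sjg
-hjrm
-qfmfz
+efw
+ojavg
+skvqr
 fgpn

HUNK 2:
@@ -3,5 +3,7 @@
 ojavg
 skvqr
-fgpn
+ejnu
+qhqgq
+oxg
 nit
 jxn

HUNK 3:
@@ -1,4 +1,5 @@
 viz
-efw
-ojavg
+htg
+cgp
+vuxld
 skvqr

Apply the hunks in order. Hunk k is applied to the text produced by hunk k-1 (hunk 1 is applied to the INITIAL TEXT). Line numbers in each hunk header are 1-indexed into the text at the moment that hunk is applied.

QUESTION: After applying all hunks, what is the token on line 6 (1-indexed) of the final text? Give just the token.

Hunk 1: at line 1 remove [sjg,hjrm,qfmfz] add [efw,ojavg,skvqr] -> 9 lines: viz efw ojavg skvqr fgpn nit jxn rmrpx qldf
Hunk 2: at line 3 remove [fgpn] add [ejnu,qhqgq,oxg] -> 11 lines: viz efw ojavg skvqr ejnu qhqgq oxg nit jxn rmrpx qldf
Hunk 3: at line 1 remove [efw,ojavg] add [htg,cgp,vuxld] -> 12 lines: viz htg cgp vuxld skvqr ejnu qhqgq oxg nit jxn rmrpx qldf
Final line 6: ejnu

Answer: ejnu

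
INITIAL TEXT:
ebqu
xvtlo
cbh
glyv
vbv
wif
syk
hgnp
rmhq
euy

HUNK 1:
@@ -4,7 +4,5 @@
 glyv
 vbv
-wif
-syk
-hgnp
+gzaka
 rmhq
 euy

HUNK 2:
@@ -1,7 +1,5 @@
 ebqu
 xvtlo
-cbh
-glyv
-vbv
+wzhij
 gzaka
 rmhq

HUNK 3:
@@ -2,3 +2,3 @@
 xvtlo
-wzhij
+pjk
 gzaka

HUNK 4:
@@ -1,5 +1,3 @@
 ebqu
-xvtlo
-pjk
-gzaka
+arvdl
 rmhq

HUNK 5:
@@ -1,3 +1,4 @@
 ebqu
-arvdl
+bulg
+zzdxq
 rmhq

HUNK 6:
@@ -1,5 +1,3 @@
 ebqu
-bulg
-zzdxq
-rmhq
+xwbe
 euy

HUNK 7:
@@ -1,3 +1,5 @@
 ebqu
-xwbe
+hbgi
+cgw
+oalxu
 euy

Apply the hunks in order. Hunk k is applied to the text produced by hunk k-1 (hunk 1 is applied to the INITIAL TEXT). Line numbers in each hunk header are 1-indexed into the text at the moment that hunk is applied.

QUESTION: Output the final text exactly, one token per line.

Answer: ebqu
hbgi
cgw
oalxu
euy

Derivation:
Hunk 1: at line 4 remove [wif,syk,hgnp] add [gzaka] -> 8 lines: ebqu xvtlo cbh glyv vbv gzaka rmhq euy
Hunk 2: at line 1 remove [cbh,glyv,vbv] add [wzhij] -> 6 lines: ebqu xvtlo wzhij gzaka rmhq euy
Hunk 3: at line 2 remove [wzhij] add [pjk] -> 6 lines: ebqu xvtlo pjk gzaka rmhq euy
Hunk 4: at line 1 remove [xvtlo,pjk,gzaka] add [arvdl] -> 4 lines: ebqu arvdl rmhq euy
Hunk 5: at line 1 remove [arvdl] add [bulg,zzdxq] -> 5 lines: ebqu bulg zzdxq rmhq euy
Hunk 6: at line 1 remove [bulg,zzdxq,rmhq] add [xwbe] -> 3 lines: ebqu xwbe euy
Hunk 7: at line 1 remove [xwbe] add [hbgi,cgw,oalxu] -> 5 lines: ebqu hbgi cgw oalxu euy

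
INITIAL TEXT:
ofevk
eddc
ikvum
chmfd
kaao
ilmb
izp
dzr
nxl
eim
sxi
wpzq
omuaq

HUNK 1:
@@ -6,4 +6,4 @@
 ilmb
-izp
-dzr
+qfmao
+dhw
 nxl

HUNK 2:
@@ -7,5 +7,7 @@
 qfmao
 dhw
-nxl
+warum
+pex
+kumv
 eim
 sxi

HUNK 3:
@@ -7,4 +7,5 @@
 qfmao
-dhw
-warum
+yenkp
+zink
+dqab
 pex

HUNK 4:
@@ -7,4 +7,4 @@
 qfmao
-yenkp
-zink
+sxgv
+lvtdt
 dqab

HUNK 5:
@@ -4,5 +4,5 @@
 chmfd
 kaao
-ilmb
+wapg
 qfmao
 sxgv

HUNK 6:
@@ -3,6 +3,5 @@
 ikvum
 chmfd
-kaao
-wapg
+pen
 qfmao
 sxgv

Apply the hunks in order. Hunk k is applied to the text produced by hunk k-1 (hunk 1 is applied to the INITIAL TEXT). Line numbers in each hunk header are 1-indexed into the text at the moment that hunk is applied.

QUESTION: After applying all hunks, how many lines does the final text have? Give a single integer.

Hunk 1: at line 6 remove [izp,dzr] add [qfmao,dhw] -> 13 lines: ofevk eddc ikvum chmfd kaao ilmb qfmao dhw nxl eim sxi wpzq omuaq
Hunk 2: at line 7 remove [nxl] add [warum,pex,kumv] -> 15 lines: ofevk eddc ikvum chmfd kaao ilmb qfmao dhw warum pex kumv eim sxi wpzq omuaq
Hunk 3: at line 7 remove [dhw,warum] add [yenkp,zink,dqab] -> 16 lines: ofevk eddc ikvum chmfd kaao ilmb qfmao yenkp zink dqab pex kumv eim sxi wpzq omuaq
Hunk 4: at line 7 remove [yenkp,zink] add [sxgv,lvtdt] -> 16 lines: ofevk eddc ikvum chmfd kaao ilmb qfmao sxgv lvtdt dqab pex kumv eim sxi wpzq omuaq
Hunk 5: at line 4 remove [ilmb] add [wapg] -> 16 lines: ofevk eddc ikvum chmfd kaao wapg qfmao sxgv lvtdt dqab pex kumv eim sxi wpzq omuaq
Hunk 6: at line 3 remove [kaao,wapg] add [pen] -> 15 lines: ofevk eddc ikvum chmfd pen qfmao sxgv lvtdt dqab pex kumv eim sxi wpzq omuaq
Final line count: 15

Answer: 15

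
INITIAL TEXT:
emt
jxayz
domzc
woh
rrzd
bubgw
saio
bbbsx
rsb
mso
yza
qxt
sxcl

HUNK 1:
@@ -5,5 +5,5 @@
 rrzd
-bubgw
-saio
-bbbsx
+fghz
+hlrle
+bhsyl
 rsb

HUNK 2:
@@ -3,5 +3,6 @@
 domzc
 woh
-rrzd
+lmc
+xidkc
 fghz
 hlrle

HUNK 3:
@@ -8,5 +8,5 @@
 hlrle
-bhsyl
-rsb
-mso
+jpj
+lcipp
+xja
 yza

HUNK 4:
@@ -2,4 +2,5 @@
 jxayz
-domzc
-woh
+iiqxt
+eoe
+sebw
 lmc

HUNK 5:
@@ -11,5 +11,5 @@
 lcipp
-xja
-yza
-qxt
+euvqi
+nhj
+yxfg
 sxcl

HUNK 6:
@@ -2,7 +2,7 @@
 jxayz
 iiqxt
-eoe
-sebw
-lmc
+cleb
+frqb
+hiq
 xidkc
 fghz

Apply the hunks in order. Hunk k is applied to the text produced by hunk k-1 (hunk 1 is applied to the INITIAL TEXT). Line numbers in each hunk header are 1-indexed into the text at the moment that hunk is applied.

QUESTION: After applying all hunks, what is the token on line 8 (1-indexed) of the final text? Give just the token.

Hunk 1: at line 5 remove [bubgw,saio,bbbsx] add [fghz,hlrle,bhsyl] -> 13 lines: emt jxayz domzc woh rrzd fghz hlrle bhsyl rsb mso yza qxt sxcl
Hunk 2: at line 3 remove [rrzd] add [lmc,xidkc] -> 14 lines: emt jxayz domzc woh lmc xidkc fghz hlrle bhsyl rsb mso yza qxt sxcl
Hunk 3: at line 8 remove [bhsyl,rsb,mso] add [jpj,lcipp,xja] -> 14 lines: emt jxayz domzc woh lmc xidkc fghz hlrle jpj lcipp xja yza qxt sxcl
Hunk 4: at line 2 remove [domzc,woh] add [iiqxt,eoe,sebw] -> 15 lines: emt jxayz iiqxt eoe sebw lmc xidkc fghz hlrle jpj lcipp xja yza qxt sxcl
Hunk 5: at line 11 remove [xja,yza,qxt] add [euvqi,nhj,yxfg] -> 15 lines: emt jxayz iiqxt eoe sebw lmc xidkc fghz hlrle jpj lcipp euvqi nhj yxfg sxcl
Hunk 6: at line 2 remove [eoe,sebw,lmc] add [cleb,frqb,hiq] -> 15 lines: emt jxayz iiqxt cleb frqb hiq xidkc fghz hlrle jpj lcipp euvqi nhj yxfg sxcl
Final line 8: fghz

Answer: fghz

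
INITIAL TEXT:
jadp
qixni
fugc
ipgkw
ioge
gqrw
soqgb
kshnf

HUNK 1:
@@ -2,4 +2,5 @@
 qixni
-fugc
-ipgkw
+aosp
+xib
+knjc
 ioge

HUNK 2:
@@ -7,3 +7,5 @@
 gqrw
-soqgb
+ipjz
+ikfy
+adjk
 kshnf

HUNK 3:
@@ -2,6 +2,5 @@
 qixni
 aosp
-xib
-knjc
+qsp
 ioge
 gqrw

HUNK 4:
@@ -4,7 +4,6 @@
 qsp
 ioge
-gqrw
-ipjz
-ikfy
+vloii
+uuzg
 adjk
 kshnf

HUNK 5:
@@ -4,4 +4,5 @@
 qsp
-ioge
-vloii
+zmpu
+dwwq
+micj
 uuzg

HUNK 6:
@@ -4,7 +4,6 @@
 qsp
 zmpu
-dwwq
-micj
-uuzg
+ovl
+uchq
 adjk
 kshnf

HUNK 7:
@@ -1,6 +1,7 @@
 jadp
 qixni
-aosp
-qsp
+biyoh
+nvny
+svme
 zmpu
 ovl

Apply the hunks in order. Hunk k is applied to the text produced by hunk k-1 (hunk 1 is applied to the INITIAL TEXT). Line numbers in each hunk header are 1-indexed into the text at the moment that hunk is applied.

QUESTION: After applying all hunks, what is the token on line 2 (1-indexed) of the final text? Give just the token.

Hunk 1: at line 2 remove [fugc,ipgkw] add [aosp,xib,knjc] -> 9 lines: jadp qixni aosp xib knjc ioge gqrw soqgb kshnf
Hunk 2: at line 7 remove [soqgb] add [ipjz,ikfy,adjk] -> 11 lines: jadp qixni aosp xib knjc ioge gqrw ipjz ikfy adjk kshnf
Hunk 3: at line 2 remove [xib,knjc] add [qsp] -> 10 lines: jadp qixni aosp qsp ioge gqrw ipjz ikfy adjk kshnf
Hunk 4: at line 4 remove [gqrw,ipjz,ikfy] add [vloii,uuzg] -> 9 lines: jadp qixni aosp qsp ioge vloii uuzg adjk kshnf
Hunk 5: at line 4 remove [ioge,vloii] add [zmpu,dwwq,micj] -> 10 lines: jadp qixni aosp qsp zmpu dwwq micj uuzg adjk kshnf
Hunk 6: at line 4 remove [dwwq,micj,uuzg] add [ovl,uchq] -> 9 lines: jadp qixni aosp qsp zmpu ovl uchq adjk kshnf
Hunk 7: at line 1 remove [aosp,qsp] add [biyoh,nvny,svme] -> 10 lines: jadp qixni biyoh nvny svme zmpu ovl uchq adjk kshnf
Final line 2: qixni

Answer: qixni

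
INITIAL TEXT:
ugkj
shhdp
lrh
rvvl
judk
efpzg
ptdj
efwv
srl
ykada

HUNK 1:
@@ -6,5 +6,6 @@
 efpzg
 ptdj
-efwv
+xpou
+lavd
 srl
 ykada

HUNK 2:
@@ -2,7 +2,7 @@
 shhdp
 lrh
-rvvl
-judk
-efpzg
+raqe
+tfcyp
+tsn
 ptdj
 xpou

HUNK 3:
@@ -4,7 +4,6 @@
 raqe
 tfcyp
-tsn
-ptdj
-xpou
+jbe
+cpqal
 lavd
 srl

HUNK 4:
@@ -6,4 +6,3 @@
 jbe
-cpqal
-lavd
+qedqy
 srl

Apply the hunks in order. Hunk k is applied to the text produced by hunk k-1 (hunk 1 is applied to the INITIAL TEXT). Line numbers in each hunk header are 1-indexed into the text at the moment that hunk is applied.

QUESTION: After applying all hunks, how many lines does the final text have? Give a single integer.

Answer: 9

Derivation:
Hunk 1: at line 6 remove [efwv] add [xpou,lavd] -> 11 lines: ugkj shhdp lrh rvvl judk efpzg ptdj xpou lavd srl ykada
Hunk 2: at line 2 remove [rvvl,judk,efpzg] add [raqe,tfcyp,tsn] -> 11 lines: ugkj shhdp lrh raqe tfcyp tsn ptdj xpou lavd srl ykada
Hunk 3: at line 4 remove [tsn,ptdj,xpou] add [jbe,cpqal] -> 10 lines: ugkj shhdp lrh raqe tfcyp jbe cpqal lavd srl ykada
Hunk 4: at line 6 remove [cpqal,lavd] add [qedqy] -> 9 lines: ugkj shhdp lrh raqe tfcyp jbe qedqy srl ykada
Final line count: 9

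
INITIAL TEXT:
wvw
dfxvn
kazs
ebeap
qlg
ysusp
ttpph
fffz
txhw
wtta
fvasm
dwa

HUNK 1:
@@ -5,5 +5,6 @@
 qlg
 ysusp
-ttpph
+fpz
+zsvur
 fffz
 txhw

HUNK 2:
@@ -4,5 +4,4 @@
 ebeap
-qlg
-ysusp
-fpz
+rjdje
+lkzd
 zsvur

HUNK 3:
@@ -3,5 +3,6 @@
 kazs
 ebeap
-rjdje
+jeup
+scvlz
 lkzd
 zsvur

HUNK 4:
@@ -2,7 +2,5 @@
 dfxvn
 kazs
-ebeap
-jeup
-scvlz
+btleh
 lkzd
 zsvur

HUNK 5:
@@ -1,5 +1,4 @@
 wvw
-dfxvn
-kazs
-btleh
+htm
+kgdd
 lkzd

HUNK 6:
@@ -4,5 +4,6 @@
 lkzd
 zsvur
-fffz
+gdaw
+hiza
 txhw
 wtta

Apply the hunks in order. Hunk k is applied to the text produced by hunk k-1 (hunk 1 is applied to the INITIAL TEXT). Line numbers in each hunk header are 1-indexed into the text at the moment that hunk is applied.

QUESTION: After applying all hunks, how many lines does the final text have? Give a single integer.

Hunk 1: at line 5 remove [ttpph] add [fpz,zsvur] -> 13 lines: wvw dfxvn kazs ebeap qlg ysusp fpz zsvur fffz txhw wtta fvasm dwa
Hunk 2: at line 4 remove [qlg,ysusp,fpz] add [rjdje,lkzd] -> 12 lines: wvw dfxvn kazs ebeap rjdje lkzd zsvur fffz txhw wtta fvasm dwa
Hunk 3: at line 3 remove [rjdje] add [jeup,scvlz] -> 13 lines: wvw dfxvn kazs ebeap jeup scvlz lkzd zsvur fffz txhw wtta fvasm dwa
Hunk 4: at line 2 remove [ebeap,jeup,scvlz] add [btleh] -> 11 lines: wvw dfxvn kazs btleh lkzd zsvur fffz txhw wtta fvasm dwa
Hunk 5: at line 1 remove [dfxvn,kazs,btleh] add [htm,kgdd] -> 10 lines: wvw htm kgdd lkzd zsvur fffz txhw wtta fvasm dwa
Hunk 6: at line 4 remove [fffz] add [gdaw,hiza] -> 11 lines: wvw htm kgdd lkzd zsvur gdaw hiza txhw wtta fvasm dwa
Final line count: 11

Answer: 11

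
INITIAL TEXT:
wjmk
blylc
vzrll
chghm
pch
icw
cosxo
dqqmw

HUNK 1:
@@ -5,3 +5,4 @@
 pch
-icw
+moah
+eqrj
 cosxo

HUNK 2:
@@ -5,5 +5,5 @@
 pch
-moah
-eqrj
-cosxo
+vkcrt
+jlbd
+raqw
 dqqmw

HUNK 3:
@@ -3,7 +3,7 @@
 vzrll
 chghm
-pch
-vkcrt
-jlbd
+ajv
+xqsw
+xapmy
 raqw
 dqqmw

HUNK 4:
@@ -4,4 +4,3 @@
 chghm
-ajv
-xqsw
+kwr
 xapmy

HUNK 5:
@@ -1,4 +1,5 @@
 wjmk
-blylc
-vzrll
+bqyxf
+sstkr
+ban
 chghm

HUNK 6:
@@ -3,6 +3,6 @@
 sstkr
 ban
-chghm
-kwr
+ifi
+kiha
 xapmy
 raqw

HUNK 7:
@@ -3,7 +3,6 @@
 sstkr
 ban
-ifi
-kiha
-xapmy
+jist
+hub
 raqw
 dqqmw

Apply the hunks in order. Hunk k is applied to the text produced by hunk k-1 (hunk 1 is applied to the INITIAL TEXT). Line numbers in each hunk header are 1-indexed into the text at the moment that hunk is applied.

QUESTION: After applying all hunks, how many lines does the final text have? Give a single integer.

Answer: 8

Derivation:
Hunk 1: at line 5 remove [icw] add [moah,eqrj] -> 9 lines: wjmk blylc vzrll chghm pch moah eqrj cosxo dqqmw
Hunk 2: at line 5 remove [moah,eqrj,cosxo] add [vkcrt,jlbd,raqw] -> 9 lines: wjmk blylc vzrll chghm pch vkcrt jlbd raqw dqqmw
Hunk 3: at line 3 remove [pch,vkcrt,jlbd] add [ajv,xqsw,xapmy] -> 9 lines: wjmk blylc vzrll chghm ajv xqsw xapmy raqw dqqmw
Hunk 4: at line 4 remove [ajv,xqsw] add [kwr] -> 8 lines: wjmk blylc vzrll chghm kwr xapmy raqw dqqmw
Hunk 5: at line 1 remove [blylc,vzrll] add [bqyxf,sstkr,ban] -> 9 lines: wjmk bqyxf sstkr ban chghm kwr xapmy raqw dqqmw
Hunk 6: at line 3 remove [chghm,kwr] add [ifi,kiha] -> 9 lines: wjmk bqyxf sstkr ban ifi kiha xapmy raqw dqqmw
Hunk 7: at line 3 remove [ifi,kiha,xapmy] add [jist,hub] -> 8 lines: wjmk bqyxf sstkr ban jist hub raqw dqqmw
Final line count: 8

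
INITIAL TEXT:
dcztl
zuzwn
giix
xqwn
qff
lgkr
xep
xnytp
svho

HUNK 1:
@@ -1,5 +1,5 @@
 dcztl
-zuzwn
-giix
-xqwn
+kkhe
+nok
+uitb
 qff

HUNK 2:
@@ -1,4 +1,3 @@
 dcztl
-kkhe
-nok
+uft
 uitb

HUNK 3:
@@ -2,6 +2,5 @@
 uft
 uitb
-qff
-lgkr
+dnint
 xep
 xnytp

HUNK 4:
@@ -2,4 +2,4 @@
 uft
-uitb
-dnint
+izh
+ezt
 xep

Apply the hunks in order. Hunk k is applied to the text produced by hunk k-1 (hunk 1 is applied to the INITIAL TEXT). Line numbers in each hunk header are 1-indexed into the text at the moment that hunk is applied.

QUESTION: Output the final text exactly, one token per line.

Answer: dcztl
uft
izh
ezt
xep
xnytp
svho

Derivation:
Hunk 1: at line 1 remove [zuzwn,giix,xqwn] add [kkhe,nok,uitb] -> 9 lines: dcztl kkhe nok uitb qff lgkr xep xnytp svho
Hunk 2: at line 1 remove [kkhe,nok] add [uft] -> 8 lines: dcztl uft uitb qff lgkr xep xnytp svho
Hunk 3: at line 2 remove [qff,lgkr] add [dnint] -> 7 lines: dcztl uft uitb dnint xep xnytp svho
Hunk 4: at line 2 remove [uitb,dnint] add [izh,ezt] -> 7 lines: dcztl uft izh ezt xep xnytp svho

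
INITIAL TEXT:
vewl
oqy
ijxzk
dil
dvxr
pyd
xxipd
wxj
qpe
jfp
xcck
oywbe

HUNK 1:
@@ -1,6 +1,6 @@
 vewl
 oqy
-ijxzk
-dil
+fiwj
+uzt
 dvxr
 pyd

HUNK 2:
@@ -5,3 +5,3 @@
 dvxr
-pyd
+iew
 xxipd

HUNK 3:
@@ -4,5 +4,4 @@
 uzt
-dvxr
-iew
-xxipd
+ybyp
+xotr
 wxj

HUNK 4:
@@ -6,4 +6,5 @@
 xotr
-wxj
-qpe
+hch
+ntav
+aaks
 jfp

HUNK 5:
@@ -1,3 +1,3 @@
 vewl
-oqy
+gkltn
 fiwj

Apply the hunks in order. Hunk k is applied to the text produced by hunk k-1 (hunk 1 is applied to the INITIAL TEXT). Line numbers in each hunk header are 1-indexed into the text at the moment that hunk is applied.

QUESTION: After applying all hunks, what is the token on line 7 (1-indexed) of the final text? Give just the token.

Answer: hch

Derivation:
Hunk 1: at line 1 remove [ijxzk,dil] add [fiwj,uzt] -> 12 lines: vewl oqy fiwj uzt dvxr pyd xxipd wxj qpe jfp xcck oywbe
Hunk 2: at line 5 remove [pyd] add [iew] -> 12 lines: vewl oqy fiwj uzt dvxr iew xxipd wxj qpe jfp xcck oywbe
Hunk 3: at line 4 remove [dvxr,iew,xxipd] add [ybyp,xotr] -> 11 lines: vewl oqy fiwj uzt ybyp xotr wxj qpe jfp xcck oywbe
Hunk 4: at line 6 remove [wxj,qpe] add [hch,ntav,aaks] -> 12 lines: vewl oqy fiwj uzt ybyp xotr hch ntav aaks jfp xcck oywbe
Hunk 5: at line 1 remove [oqy] add [gkltn] -> 12 lines: vewl gkltn fiwj uzt ybyp xotr hch ntav aaks jfp xcck oywbe
Final line 7: hch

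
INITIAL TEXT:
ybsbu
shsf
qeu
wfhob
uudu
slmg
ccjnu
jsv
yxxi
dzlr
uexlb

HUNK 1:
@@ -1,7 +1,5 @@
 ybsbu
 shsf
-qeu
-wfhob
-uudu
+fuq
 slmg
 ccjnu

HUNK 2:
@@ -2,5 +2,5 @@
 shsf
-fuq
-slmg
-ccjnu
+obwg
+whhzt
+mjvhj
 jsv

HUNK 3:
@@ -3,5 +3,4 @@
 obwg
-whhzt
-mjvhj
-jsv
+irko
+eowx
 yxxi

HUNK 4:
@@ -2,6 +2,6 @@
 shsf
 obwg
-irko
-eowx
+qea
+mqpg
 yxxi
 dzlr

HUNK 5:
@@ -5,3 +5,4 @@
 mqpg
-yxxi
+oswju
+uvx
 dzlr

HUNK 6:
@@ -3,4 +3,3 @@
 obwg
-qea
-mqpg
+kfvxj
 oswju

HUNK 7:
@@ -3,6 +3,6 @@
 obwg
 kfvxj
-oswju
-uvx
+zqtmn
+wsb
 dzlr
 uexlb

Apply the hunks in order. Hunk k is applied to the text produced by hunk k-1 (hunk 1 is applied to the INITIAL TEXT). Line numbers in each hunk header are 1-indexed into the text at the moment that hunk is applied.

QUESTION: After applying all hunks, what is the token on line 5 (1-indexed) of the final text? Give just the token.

Answer: zqtmn

Derivation:
Hunk 1: at line 1 remove [qeu,wfhob,uudu] add [fuq] -> 9 lines: ybsbu shsf fuq slmg ccjnu jsv yxxi dzlr uexlb
Hunk 2: at line 2 remove [fuq,slmg,ccjnu] add [obwg,whhzt,mjvhj] -> 9 lines: ybsbu shsf obwg whhzt mjvhj jsv yxxi dzlr uexlb
Hunk 3: at line 3 remove [whhzt,mjvhj,jsv] add [irko,eowx] -> 8 lines: ybsbu shsf obwg irko eowx yxxi dzlr uexlb
Hunk 4: at line 2 remove [irko,eowx] add [qea,mqpg] -> 8 lines: ybsbu shsf obwg qea mqpg yxxi dzlr uexlb
Hunk 5: at line 5 remove [yxxi] add [oswju,uvx] -> 9 lines: ybsbu shsf obwg qea mqpg oswju uvx dzlr uexlb
Hunk 6: at line 3 remove [qea,mqpg] add [kfvxj] -> 8 lines: ybsbu shsf obwg kfvxj oswju uvx dzlr uexlb
Hunk 7: at line 3 remove [oswju,uvx] add [zqtmn,wsb] -> 8 lines: ybsbu shsf obwg kfvxj zqtmn wsb dzlr uexlb
Final line 5: zqtmn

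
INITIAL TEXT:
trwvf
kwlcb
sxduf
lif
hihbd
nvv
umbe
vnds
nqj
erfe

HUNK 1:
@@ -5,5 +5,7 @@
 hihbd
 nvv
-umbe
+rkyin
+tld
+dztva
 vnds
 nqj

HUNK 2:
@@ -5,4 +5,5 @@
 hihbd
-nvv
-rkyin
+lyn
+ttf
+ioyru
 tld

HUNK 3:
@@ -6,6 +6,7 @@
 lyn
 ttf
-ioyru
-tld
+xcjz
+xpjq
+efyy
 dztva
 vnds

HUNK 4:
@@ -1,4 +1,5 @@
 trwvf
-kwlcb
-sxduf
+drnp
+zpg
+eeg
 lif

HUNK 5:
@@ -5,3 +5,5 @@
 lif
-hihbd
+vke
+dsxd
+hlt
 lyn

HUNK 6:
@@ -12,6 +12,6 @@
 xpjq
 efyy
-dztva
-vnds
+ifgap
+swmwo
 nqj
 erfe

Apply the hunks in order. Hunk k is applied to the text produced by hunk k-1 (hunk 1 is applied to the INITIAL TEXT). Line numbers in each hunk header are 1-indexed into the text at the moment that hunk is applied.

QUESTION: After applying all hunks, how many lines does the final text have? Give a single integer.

Answer: 17

Derivation:
Hunk 1: at line 5 remove [umbe] add [rkyin,tld,dztva] -> 12 lines: trwvf kwlcb sxduf lif hihbd nvv rkyin tld dztva vnds nqj erfe
Hunk 2: at line 5 remove [nvv,rkyin] add [lyn,ttf,ioyru] -> 13 lines: trwvf kwlcb sxduf lif hihbd lyn ttf ioyru tld dztva vnds nqj erfe
Hunk 3: at line 6 remove [ioyru,tld] add [xcjz,xpjq,efyy] -> 14 lines: trwvf kwlcb sxduf lif hihbd lyn ttf xcjz xpjq efyy dztva vnds nqj erfe
Hunk 4: at line 1 remove [kwlcb,sxduf] add [drnp,zpg,eeg] -> 15 lines: trwvf drnp zpg eeg lif hihbd lyn ttf xcjz xpjq efyy dztva vnds nqj erfe
Hunk 5: at line 5 remove [hihbd] add [vke,dsxd,hlt] -> 17 lines: trwvf drnp zpg eeg lif vke dsxd hlt lyn ttf xcjz xpjq efyy dztva vnds nqj erfe
Hunk 6: at line 12 remove [dztva,vnds] add [ifgap,swmwo] -> 17 lines: trwvf drnp zpg eeg lif vke dsxd hlt lyn ttf xcjz xpjq efyy ifgap swmwo nqj erfe
Final line count: 17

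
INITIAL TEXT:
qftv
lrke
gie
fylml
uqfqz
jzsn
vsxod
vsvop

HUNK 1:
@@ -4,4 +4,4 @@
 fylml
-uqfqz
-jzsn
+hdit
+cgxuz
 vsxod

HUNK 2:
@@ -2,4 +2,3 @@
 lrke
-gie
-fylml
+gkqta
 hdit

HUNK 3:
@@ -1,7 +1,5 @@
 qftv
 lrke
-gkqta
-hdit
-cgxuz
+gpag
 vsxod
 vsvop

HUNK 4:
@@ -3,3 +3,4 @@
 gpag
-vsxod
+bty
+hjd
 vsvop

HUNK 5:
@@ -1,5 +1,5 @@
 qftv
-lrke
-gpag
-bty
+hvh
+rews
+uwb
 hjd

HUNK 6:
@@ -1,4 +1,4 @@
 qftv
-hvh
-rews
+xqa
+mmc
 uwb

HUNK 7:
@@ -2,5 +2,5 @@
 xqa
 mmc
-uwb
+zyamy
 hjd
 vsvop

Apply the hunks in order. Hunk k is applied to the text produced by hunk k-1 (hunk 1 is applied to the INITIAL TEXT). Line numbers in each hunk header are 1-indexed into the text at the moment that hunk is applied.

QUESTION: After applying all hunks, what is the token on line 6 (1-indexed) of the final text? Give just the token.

Answer: vsvop

Derivation:
Hunk 1: at line 4 remove [uqfqz,jzsn] add [hdit,cgxuz] -> 8 lines: qftv lrke gie fylml hdit cgxuz vsxod vsvop
Hunk 2: at line 2 remove [gie,fylml] add [gkqta] -> 7 lines: qftv lrke gkqta hdit cgxuz vsxod vsvop
Hunk 3: at line 1 remove [gkqta,hdit,cgxuz] add [gpag] -> 5 lines: qftv lrke gpag vsxod vsvop
Hunk 4: at line 3 remove [vsxod] add [bty,hjd] -> 6 lines: qftv lrke gpag bty hjd vsvop
Hunk 5: at line 1 remove [lrke,gpag,bty] add [hvh,rews,uwb] -> 6 lines: qftv hvh rews uwb hjd vsvop
Hunk 6: at line 1 remove [hvh,rews] add [xqa,mmc] -> 6 lines: qftv xqa mmc uwb hjd vsvop
Hunk 7: at line 2 remove [uwb] add [zyamy] -> 6 lines: qftv xqa mmc zyamy hjd vsvop
Final line 6: vsvop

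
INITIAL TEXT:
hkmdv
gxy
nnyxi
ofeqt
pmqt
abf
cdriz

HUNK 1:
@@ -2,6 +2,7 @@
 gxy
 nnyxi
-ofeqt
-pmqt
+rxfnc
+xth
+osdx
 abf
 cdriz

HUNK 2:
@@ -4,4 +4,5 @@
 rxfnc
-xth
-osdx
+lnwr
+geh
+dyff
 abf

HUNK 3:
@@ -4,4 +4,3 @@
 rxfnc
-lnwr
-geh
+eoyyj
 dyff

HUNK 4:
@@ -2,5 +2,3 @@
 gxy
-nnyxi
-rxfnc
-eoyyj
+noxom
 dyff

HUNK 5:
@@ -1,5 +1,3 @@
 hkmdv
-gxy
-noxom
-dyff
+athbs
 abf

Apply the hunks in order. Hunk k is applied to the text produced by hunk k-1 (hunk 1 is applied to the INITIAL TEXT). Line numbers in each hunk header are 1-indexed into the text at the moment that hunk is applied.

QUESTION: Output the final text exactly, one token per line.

Hunk 1: at line 2 remove [ofeqt,pmqt] add [rxfnc,xth,osdx] -> 8 lines: hkmdv gxy nnyxi rxfnc xth osdx abf cdriz
Hunk 2: at line 4 remove [xth,osdx] add [lnwr,geh,dyff] -> 9 lines: hkmdv gxy nnyxi rxfnc lnwr geh dyff abf cdriz
Hunk 3: at line 4 remove [lnwr,geh] add [eoyyj] -> 8 lines: hkmdv gxy nnyxi rxfnc eoyyj dyff abf cdriz
Hunk 4: at line 2 remove [nnyxi,rxfnc,eoyyj] add [noxom] -> 6 lines: hkmdv gxy noxom dyff abf cdriz
Hunk 5: at line 1 remove [gxy,noxom,dyff] add [athbs] -> 4 lines: hkmdv athbs abf cdriz

Answer: hkmdv
athbs
abf
cdriz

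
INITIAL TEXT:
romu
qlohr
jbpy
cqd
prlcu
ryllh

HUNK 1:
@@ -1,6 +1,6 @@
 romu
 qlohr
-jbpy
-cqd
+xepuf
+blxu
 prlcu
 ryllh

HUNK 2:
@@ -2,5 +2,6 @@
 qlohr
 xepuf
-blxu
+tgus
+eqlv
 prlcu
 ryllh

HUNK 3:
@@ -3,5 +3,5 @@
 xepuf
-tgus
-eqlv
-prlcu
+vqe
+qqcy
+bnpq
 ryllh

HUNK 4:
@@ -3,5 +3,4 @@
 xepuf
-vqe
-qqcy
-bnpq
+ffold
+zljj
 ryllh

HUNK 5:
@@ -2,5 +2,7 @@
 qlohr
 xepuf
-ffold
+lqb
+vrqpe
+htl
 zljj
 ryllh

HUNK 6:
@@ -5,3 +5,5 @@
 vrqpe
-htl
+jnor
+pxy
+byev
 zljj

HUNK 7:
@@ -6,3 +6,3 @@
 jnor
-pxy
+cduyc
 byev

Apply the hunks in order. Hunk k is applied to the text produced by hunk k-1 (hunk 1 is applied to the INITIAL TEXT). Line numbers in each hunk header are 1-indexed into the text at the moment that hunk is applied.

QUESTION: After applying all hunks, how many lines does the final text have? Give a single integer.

Answer: 10

Derivation:
Hunk 1: at line 1 remove [jbpy,cqd] add [xepuf,blxu] -> 6 lines: romu qlohr xepuf blxu prlcu ryllh
Hunk 2: at line 2 remove [blxu] add [tgus,eqlv] -> 7 lines: romu qlohr xepuf tgus eqlv prlcu ryllh
Hunk 3: at line 3 remove [tgus,eqlv,prlcu] add [vqe,qqcy,bnpq] -> 7 lines: romu qlohr xepuf vqe qqcy bnpq ryllh
Hunk 4: at line 3 remove [vqe,qqcy,bnpq] add [ffold,zljj] -> 6 lines: romu qlohr xepuf ffold zljj ryllh
Hunk 5: at line 2 remove [ffold] add [lqb,vrqpe,htl] -> 8 lines: romu qlohr xepuf lqb vrqpe htl zljj ryllh
Hunk 6: at line 5 remove [htl] add [jnor,pxy,byev] -> 10 lines: romu qlohr xepuf lqb vrqpe jnor pxy byev zljj ryllh
Hunk 7: at line 6 remove [pxy] add [cduyc] -> 10 lines: romu qlohr xepuf lqb vrqpe jnor cduyc byev zljj ryllh
Final line count: 10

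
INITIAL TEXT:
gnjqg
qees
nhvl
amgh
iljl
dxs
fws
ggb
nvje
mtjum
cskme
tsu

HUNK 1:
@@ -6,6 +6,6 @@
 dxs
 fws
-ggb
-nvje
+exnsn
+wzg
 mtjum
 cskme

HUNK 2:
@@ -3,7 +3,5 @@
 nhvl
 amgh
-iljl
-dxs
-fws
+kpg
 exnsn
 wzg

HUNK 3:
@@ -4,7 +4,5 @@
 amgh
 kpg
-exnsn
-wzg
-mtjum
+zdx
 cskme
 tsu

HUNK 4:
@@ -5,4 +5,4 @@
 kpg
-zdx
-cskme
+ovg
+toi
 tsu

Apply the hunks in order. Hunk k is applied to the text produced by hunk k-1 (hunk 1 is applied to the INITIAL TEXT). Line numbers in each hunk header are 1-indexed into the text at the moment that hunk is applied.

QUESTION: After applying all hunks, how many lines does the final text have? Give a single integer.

Answer: 8

Derivation:
Hunk 1: at line 6 remove [ggb,nvje] add [exnsn,wzg] -> 12 lines: gnjqg qees nhvl amgh iljl dxs fws exnsn wzg mtjum cskme tsu
Hunk 2: at line 3 remove [iljl,dxs,fws] add [kpg] -> 10 lines: gnjqg qees nhvl amgh kpg exnsn wzg mtjum cskme tsu
Hunk 3: at line 4 remove [exnsn,wzg,mtjum] add [zdx] -> 8 lines: gnjqg qees nhvl amgh kpg zdx cskme tsu
Hunk 4: at line 5 remove [zdx,cskme] add [ovg,toi] -> 8 lines: gnjqg qees nhvl amgh kpg ovg toi tsu
Final line count: 8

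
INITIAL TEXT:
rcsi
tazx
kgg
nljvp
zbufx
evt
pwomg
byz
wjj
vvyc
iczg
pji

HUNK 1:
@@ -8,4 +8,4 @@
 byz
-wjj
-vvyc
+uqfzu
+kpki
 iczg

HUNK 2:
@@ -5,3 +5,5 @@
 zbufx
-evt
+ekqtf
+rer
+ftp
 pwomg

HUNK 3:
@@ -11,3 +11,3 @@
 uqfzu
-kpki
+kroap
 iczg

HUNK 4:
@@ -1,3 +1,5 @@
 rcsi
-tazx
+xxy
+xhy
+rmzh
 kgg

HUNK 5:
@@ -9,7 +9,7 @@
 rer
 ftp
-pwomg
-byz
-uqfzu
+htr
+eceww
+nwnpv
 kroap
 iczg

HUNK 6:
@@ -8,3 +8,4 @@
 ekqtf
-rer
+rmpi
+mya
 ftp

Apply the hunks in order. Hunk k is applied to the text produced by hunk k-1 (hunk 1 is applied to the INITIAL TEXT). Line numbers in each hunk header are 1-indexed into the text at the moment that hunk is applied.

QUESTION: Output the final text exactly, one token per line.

Hunk 1: at line 8 remove [wjj,vvyc] add [uqfzu,kpki] -> 12 lines: rcsi tazx kgg nljvp zbufx evt pwomg byz uqfzu kpki iczg pji
Hunk 2: at line 5 remove [evt] add [ekqtf,rer,ftp] -> 14 lines: rcsi tazx kgg nljvp zbufx ekqtf rer ftp pwomg byz uqfzu kpki iczg pji
Hunk 3: at line 11 remove [kpki] add [kroap] -> 14 lines: rcsi tazx kgg nljvp zbufx ekqtf rer ftp pwomg byz uqfzu kroap iczg pji
Hunk 4: at line 1 remove [tazx] add [xxy,xhy,rmzh] -> 16 lines: rcsi xxy xhy rmzh kgg nljvp zbufx ekqtf rer ftp pwomg byz uqfzu kroap iczg pji
Hunk 5: at line 9 remove [pwomg,byz,uqfzu] add [htr,eceww,nwnpv] -> 16 lines: rcsi xxy xhy rmzh kgg nljvp zbufx ekqtf rer ftp htr eceww nwnpv kroap iczg pji
Hunk 6: at line 8 remove [rer] add [rmpi,mya] -> 17 lines: rcsi xxy xhy rmzh kgg nljvp zbufx ekqtf rmpi mya ftp htr eceww nwnpv kroap iczg pji

Answer: rcsi
xxy
xhy
rmzh
kgg
nljvp
zbufx
ekqtf
rmpi
mya
ftp
htr
eceww
nwnpv
kroap
iczg
pji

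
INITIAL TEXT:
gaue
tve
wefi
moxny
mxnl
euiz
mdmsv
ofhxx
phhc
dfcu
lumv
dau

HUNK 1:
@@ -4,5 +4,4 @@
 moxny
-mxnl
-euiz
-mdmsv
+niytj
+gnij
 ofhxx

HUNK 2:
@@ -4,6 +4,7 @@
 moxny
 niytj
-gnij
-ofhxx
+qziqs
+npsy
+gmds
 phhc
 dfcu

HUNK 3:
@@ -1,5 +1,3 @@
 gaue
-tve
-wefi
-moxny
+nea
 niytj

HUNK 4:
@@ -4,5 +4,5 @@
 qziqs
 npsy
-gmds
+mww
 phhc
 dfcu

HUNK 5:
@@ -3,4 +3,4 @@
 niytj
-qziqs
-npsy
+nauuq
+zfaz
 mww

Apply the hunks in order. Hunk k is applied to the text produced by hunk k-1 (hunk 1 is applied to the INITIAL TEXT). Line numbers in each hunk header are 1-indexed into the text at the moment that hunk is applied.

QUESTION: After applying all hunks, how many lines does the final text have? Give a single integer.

Hunk 1: at line 4 remove [mxnl,euiz,mdmsv] add [niytj,gnij] -> 11 lines: gaue tve wefi moxny niytj gnij ofhxx phhc dfcu lumv dau
Hunk 2: at line 4 remove [gnij,ofhxx] add [qziqs,npsy,gmds] -> 12 lines: gaue tve wefi moxny niytj qziqs npsy gmds phhc dfcu lumv dau
Hunk 3: at line 1 remove [tve,wefi,moxny] add [nea] -> 10 lines: gaue nea niytj qziqs npsy gmds phhc dfcu lumv dau
Hunk 4: at line 4 remove [gmds] add [mww] -> 10 lines: gaue nea niytj qziqs npsy mww phhc dfcu lumv dau
Hunk 5: at line 3 remove [qziqs,npsy] add [nauuq,zfaz] -> 10 lines: gaue nea niytj nauuq zfaz mww phhc dfcu lumv dau
Final line count: 10

Answer: 10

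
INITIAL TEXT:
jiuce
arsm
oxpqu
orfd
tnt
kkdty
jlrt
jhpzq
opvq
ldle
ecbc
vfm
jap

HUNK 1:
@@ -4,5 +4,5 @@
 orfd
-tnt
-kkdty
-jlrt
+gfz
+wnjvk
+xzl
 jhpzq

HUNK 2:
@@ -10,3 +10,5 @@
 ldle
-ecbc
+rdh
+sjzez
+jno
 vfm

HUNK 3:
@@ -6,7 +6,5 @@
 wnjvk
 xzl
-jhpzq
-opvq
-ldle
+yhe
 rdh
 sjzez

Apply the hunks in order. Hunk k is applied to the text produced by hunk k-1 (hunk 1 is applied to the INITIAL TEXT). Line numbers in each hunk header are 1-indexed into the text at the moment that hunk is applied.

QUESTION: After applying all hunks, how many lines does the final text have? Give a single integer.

Answer: 13

Derivation:
Hunk 1: at line 4 remove [tnt,kkdty,jlrt] add [gfz,wnjvk,xzl] -> 13 lines: jiuce arsm oxpqu orfd gfz wnjvk xzl jhpzq opvq ldle ecbc vfm jap
Hunk 2: at line 10 remove [ecbc] add [rdh,sjzez,jno] -> 15 lines: jiuce arsm oxpqu orfd gfz wnjvk xzl jhpzq opvq ldle rdh sjzez jno vfm jap
Hunk 3: at line 6 remove [jhpzq,opvq,ldle] add [yhe] -> 13 lines: jiuce arsm oxpqu orfd gfz wnjvk xzl yhe rdh sjzez jno vfm jap
Final line count: 13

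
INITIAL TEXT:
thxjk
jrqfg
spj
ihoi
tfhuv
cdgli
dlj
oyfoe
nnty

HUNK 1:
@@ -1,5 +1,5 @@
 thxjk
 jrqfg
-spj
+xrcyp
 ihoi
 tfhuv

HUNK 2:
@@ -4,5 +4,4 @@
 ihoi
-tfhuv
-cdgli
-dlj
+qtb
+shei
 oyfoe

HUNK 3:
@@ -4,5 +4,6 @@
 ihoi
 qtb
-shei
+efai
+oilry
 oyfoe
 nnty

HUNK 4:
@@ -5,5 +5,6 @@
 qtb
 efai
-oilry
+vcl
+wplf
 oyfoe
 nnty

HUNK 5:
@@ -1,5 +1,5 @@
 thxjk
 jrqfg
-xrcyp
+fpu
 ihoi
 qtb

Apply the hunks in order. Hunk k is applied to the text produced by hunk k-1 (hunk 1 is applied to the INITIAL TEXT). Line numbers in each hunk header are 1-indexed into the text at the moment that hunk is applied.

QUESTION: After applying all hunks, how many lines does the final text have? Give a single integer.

Answer: 10

Derivation:
Hunk 1: at line 1 remove [spj] add [xrcyp] -> 9 lines: thxjk jrqfg xrcyp ihoi tfhuv cdgli dlj oyfoe nnty
Hunk 2: at line 4 remove [tfhuv,cdgli,dlj] add [qtb,shei] -> 8 lines: thxjk jrqfg xrcyp ihoi qtb shei oyfoe nnty
Hunk 3: at line 4 remove [shei] add [efai,oilry] -> 9 lines: thxjk jrqfg xrcyp ihoi qtb efai oilry oyfoe nnty
Hunk 4: at line 5 remove [oilry] add [vcl,wplf] -> 10 lines: thxjk jrqfg xrcyp ihoi qtb efai vcl wplf oyfoe nnty
Hunk 5: at line 1 remove [xrcyp] add [fpu] -> 10 lines: thxjk jrqfg fpu ihoi qtb efai vcl wplf oyfoe nnty
Final line count: 10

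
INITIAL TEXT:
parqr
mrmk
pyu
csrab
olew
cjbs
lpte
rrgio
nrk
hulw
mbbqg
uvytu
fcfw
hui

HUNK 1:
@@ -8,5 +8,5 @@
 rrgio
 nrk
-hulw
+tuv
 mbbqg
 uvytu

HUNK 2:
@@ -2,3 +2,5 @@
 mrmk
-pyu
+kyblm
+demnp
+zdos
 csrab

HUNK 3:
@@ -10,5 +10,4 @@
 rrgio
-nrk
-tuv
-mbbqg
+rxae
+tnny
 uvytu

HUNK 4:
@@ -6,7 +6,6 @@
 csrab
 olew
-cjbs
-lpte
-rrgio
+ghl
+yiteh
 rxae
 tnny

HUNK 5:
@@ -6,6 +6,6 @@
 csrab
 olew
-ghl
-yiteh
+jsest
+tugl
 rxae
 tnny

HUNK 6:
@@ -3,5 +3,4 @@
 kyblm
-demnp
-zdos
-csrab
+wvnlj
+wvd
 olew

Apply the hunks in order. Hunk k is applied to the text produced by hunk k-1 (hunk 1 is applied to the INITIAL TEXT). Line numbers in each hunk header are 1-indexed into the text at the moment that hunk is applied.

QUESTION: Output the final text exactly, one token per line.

Answer: parqr
mrmk
kyblm
wvnlj
wvd
olew
jsest
tugl
rxae
tnny
uvytu
fcfw
hui

Derivation:
Hunk 1: at line 8 remove [hulw] add [tuv] -> 14 lines: parqr mrmk pyu csrab olew cjbs lpte rrgio nrk tuv mbbqg uvytu fcfw hui
Hunk 2: at line 2 remove [pyu] add [kyblm,demnp,zdos] -> 16 lines: parqr mrmk kyblm demnp zdos csrab olew cjbs lpte rrgio nrk tuv mbbqg uvytu fcfw hui
Hunk 3: at line 10 remove [nrk,tuv,mbbqg] add [rxae,tnny] -> 15 lines: parqr mrmk kyblm demnp zdos csrab olew cjbs lpte rrgio rxae tnny uvytu fcfw hui
Hunk 4: at line 6 remove [cjbs,lpte,rrgio] add [ghl,yiteh] -> 14 lines: parqr mrmk kyblm demnp zdos csrab olew ghl yiteh rxae tnny uvytu fcfw hui
Hunk 5: at line 6 remove [ghl,yiteh] add [jsest,tugl] -> 14 lines: parqr mrmk kyblm demnp zdos csrab olew jsest tugl rxae tnny uvytu fcfw hui
Hunk 6: at line 3 remove [demnp,zdos,csrab] add [wvnlj,wvd] -> 13 lines: parqr mrmk kyblm wvnlj wvd olew jsest tugl rxae tnny uvytu fcfw hui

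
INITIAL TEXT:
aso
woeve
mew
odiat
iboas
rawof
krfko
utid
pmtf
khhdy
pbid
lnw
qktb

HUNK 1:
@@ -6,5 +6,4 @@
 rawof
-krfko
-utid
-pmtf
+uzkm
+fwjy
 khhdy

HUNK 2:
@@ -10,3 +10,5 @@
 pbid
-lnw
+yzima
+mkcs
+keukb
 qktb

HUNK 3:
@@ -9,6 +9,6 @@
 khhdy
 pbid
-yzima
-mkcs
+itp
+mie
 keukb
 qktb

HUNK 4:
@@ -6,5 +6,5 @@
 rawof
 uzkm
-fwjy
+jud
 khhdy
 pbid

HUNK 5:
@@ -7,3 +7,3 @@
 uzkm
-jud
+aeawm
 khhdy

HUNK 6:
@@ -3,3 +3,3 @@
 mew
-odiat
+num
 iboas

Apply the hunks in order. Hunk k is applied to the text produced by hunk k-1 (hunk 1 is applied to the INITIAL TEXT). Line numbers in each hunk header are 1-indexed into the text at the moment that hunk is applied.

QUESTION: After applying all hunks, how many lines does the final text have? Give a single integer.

Answer: 14

Derivation:
Hunk 1: at line 6 remove [krfko,utid,pmtf] add [uzkm,fwjy] -> 12 lines: aso woeve mew odiat iboas rawof uzkm fwjy khhdy pbid lnw qktb
Hunk 2: at line 10 remove [lnw] add [yzima,mkcs,keukb] -> 14 lines: aso woeve mew odiat iboas rawof uzkm fwjy khhdy pbid yzima mkcs keukb qktb
Hunk 3: at line 9 remove [yzima,mkcs] add [itp,mie] -> 14 lines: aso woeve mew odiat iboas rawof uzkm fwjy khhdy pbid itp mie keukb qktb
Hunk 4: at line 6 remove [fwjy] add [jud] -> 14 lines: aso woeve mew odiat iboas rawof uzkm jud khhdy pbid itp mie keukb qktb
Hunk 5: at line 7 remove [jud] add [aeawm] -> 14 lines: aso woeve mew odiat iboas rawof uzkm aeawm khhdy pbid itp mie keukb qktb
Hunk 6: at line 3 remove [odiat] add [num] -> 14 lines: aso woeve mew num iboas rawof uzkm aeawm khhdy pbid itp mie keukb qktb
Final line count: 14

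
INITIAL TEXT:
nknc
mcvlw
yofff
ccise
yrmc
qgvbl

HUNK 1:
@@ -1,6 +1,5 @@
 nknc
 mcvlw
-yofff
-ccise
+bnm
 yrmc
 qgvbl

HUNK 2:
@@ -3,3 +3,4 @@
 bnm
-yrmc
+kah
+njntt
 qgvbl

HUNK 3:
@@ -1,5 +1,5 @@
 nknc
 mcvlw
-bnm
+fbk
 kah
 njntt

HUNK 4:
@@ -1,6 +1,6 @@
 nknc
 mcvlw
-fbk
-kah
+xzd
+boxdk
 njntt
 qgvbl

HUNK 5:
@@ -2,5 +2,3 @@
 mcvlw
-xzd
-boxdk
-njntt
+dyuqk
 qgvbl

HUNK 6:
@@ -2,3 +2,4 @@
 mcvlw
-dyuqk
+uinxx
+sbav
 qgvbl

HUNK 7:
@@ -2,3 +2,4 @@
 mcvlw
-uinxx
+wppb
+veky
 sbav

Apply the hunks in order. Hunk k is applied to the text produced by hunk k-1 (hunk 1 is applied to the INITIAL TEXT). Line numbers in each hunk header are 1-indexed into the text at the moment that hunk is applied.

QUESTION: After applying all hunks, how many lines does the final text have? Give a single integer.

Hunk 1: at line 1 remove [yofff,ccise] add [bnm] -> 5 lines: nknc mcvlw bnm yrmc qgvbl
Hunk 2: at line 3 remove [yrmc] add [kah,njntt] -> 6 lines: nknc mcvlw bnm kah njntt qgvbl
Hunk 3: at line 1 remove [bnm] add [fbk] -> 6 lines: nknc mcvlw fbk kah njntt qgvbl
Hunk 4: at line 1 remove [fbk,kah] add [xzd,boxdk] -> 6 lines: nknc mcvlw xzd boxdk njntt qgvbl
Hunk 5: at line 2 remove [xzd,boxdk,njntt] add [dyuqk] -> 4 lines: nknc mcvlw dyuqk qgvbl
Hunk 6: at line 2 remove [dyuqk] add [uinxx,sbav] -> 5 lines: nknc mcvlw uinxx sbav qgvbl
Hunk 7: at line 2 remove [uinxx] add [wppb,veky] -> 6 lines: nknc mcvlw wppb veky sbav qgvbl
Final line count: 6

Answer: 6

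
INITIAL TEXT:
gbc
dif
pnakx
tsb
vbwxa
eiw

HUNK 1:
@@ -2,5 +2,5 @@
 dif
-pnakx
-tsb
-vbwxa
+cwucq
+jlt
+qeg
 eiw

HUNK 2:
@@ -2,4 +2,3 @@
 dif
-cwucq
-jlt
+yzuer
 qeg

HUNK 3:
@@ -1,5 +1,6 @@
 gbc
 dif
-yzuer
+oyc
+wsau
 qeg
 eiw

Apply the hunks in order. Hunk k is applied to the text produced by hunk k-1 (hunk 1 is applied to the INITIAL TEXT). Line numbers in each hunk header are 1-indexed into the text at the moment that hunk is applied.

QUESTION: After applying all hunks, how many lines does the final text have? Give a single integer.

Answer: 6

Derivation:
Hunk 1: at line 2 remove [pnakx,tsb,vbwxa] add [cwucq,jlt,qeg] -> 6 lines: gbc dif cwucq jlt qeg eiw
Hunk 2: at line 2 remove [cwucq,jlt] add [yzuer] -> 5 lines: gbc dif yzuer qeg eiw
Hunk 3: at line 1 remove [yzuer] add [oyc,wsau] -> 6 lines: gbc dif oyc wsau qeg eiw
Final line count: 6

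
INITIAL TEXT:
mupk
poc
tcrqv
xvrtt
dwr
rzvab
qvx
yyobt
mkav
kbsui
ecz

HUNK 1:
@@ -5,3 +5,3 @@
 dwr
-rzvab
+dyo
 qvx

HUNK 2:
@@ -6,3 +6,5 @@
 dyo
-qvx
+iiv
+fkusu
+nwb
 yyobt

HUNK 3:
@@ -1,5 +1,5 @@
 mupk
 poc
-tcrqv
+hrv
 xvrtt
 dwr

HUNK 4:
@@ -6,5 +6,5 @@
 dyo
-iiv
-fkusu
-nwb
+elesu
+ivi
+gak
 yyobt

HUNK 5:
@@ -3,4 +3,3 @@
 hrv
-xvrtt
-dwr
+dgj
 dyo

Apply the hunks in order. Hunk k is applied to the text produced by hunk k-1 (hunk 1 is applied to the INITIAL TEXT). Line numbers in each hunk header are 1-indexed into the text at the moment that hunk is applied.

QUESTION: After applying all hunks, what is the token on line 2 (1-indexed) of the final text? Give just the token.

Answer: poc

Derivation:
Hunk 1: at line 5 remove [rzvab] add [dyo] -> 11 lines: mupk poc tcrqv xvrtt dwr dyo qvx yyobt mkav kbsui ecz
Hunk 2: at line 6 remove [qvx] add [iiv,fkusu,nwb] -> 13 lines: mupk poc tcrqv xvrtt dwr dyo iiv fkusu nwb yyobt mkav kbsui ecz
Hunk 3: at line 1 remove [tcrqv] add [hrv] -> 13 lines: mupk poc hrv xvrtt dwr dyo iiv fkusu nwb yyobt mkav kbsui ecz
Hunk 4: at line 6 remove [iiv,fkusu,nwb] add [elesu,ivi,gak] -> 13 lines: mupk poc hrv xvrtt dwr dyo elesu ivi gak yyobt mkav kbsui ecz
Hunk 5: at line 3 remove [xvrtt,dwr] add [dgj] -> 12 lines: mupk poc hrv dgj dyo elesu ivi gak yyobt mkav kbsui ecz
Final line 2: poc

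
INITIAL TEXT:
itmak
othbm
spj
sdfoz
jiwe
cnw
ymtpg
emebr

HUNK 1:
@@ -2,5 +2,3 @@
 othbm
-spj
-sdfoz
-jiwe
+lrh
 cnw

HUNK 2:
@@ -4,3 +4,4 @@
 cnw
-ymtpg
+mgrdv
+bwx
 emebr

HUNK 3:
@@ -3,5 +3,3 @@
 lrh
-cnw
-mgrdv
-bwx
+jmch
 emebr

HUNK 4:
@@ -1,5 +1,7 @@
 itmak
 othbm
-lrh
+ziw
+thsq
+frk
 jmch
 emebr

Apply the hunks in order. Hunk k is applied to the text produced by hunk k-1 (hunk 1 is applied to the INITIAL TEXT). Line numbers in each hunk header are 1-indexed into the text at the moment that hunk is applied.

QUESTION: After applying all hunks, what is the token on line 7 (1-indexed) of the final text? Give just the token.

Hunk 1: at line 2 remove [spj,sdfoz,jiwe] add [lrh] -> 6 lines: itmak othbm lrh cnw ymtpg emebr
Hunk 2: at line 4 remove [ymtpg] add [mgrdv,bwx] -> 7 lines: itmak othbm lrh cnw mgrdv bwx emebr
Hunk 3: at line 3 remove [cnw,mgrdv,bwx] add [jmch] -> 5 lines: itmak othbm lrh jmch emebr
Hunk 4: at line 1 remove [lrh] add [ziw,thsq,frk] -> 7 lines: itmak othbm ziw thsq frk jmch emebr
Final line 7: emebr

Answer: emebr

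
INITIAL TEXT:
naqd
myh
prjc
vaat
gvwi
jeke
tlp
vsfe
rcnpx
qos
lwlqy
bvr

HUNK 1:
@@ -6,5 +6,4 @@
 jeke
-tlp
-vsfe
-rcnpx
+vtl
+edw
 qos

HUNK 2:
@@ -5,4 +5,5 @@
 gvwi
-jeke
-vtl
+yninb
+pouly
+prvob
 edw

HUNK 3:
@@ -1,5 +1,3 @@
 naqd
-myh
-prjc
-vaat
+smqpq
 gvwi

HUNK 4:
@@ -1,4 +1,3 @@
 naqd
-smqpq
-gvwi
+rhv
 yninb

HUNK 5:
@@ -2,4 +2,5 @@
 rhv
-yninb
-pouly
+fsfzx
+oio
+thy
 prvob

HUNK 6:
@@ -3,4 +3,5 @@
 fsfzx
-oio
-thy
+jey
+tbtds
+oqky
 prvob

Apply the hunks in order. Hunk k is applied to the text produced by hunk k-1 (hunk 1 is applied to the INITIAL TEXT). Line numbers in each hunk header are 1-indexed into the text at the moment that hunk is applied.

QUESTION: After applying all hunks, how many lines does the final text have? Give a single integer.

Hunk 1: at line 6 remove [tlp,vsfe,rcnpx] add [vtl,edw] -> 11 lines: naqd myh prjc vaat gvwi jeke vtl edw qos lwlqy bvr
Hunk 2: at line 5 remove [jeke,vtl] add [yninb,pouly,prvob] -> 12 lines: naqd myh prjc vaat gvwi yninb pouly prvob edw qos lwlqy bvr
Hunk 3: at line 1 remove [myh,prjc,vaat] add [smqpq] -> 10 lines: naqd smqpq gvwi yninb pouly prvob edw qos lwlqy bvr
Hunk 4: at line 1 remove [smqpq,gvwi] add [rhv] -> 9 lines: naqd rhv yninb pouly prvob edw qos lwlqy bvr
Hunk 5: at line 2 remove [yninb,pouly] add [fsfzx,oio,thy] -> 10 lines: naqd rhv fsfzx oio thy prvob edw qos lwlqy bvr
Hunk 6: at line 3 remove [oio,thy] add [jey,tbtds,oqky] -> 11 lines: naqd rhv fsfzx jey tbtds oqky prvob edw qos lwlqy bvr
Final line count: 11

Answer: 11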